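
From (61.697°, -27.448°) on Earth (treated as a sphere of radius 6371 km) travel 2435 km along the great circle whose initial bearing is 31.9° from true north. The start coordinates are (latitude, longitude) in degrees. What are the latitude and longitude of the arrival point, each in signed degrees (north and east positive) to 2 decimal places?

Angular distance δ = d/R = 2435/6371 = 0.38220 rad; initial bearing θ = 0.5568 rad.
sin φ₂ = sin φ₁ cos δ + cos φ₁ sin δ cos θ = (0.8805)(0.9278) + (0.4741)(0.3730)(0.8490) = 0.9671, so φ₂ = 75.25°.
Δλ = atan2(sin θ sin δ cos φ₁, cos δ − sin φ₁ sin φ₂) = atan2(0.0934, 0.0764) = 50.730°.
λ₂ = -27.448° + 50.730° = 23.28°.

75.25°, 23.28°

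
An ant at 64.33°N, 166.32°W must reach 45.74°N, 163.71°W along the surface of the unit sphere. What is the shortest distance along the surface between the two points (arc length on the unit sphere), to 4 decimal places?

0.3254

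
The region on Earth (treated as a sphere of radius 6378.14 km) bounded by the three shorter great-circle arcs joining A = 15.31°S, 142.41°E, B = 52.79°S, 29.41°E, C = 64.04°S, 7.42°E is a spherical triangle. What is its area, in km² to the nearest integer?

11634803 km²

Side lengths (central angles): a = 0.2783, b = 1.6319, c = 1.5884 rad; semiperimeter s = 1.7493.
By l'Huilier's theorem, tan(E/4) = √[tan(s/2) tan((s−a)/2) tan((s−b)/2) tan((s−c)/2)], giving spherical excess E = 0.2860 rad.
Area = E·R² = 0.2860 × (6378.14)² ≈ 11634803 km².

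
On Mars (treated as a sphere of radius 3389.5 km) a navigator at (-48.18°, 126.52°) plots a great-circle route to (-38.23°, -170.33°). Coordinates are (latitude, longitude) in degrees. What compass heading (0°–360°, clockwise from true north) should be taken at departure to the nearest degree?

With φ₁ = -0.8409, φ₂ = -0.6672, Δλ = 1.1022 rad, the forward-azimuth formula gives
θ = atan2( sin Δλ cos φ₂ , cos φ₁ sin φ₂ − sin φ₁ cos φ₂ cos Δλ ) = atan2(0.7008, -0.1482) = 101.94°.
So the initial bearing is 102°.

102°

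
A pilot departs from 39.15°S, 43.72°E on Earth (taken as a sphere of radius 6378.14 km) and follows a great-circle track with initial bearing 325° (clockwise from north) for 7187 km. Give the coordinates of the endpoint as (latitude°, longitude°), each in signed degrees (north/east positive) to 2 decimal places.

17.61°, 10.80°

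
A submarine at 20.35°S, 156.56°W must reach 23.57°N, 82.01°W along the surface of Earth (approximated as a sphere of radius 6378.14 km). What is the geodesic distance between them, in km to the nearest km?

9445 km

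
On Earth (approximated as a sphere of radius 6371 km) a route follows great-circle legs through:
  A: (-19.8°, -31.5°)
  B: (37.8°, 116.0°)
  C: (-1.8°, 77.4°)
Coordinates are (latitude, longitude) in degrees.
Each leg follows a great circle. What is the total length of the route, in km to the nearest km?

Leg A→B: central angle 2.5583 rad, distance 16298.6 km.
Leg B→C: central angle 0.9298 rad, distance 5924.0 km.
Total: 16298.6 + 5924.0 ≈ 22223 km.

22223 km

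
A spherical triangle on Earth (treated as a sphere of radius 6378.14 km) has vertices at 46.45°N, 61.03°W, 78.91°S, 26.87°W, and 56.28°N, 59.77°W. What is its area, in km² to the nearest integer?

3478740 km²

Side lengths (central angles): a = 2.3841, b = 0.1721, c = 2.2163 rad; semiperimeter s = 2.3862.
By l'Huilier's theorem, tan(E/4) = √[tan(s/2) tan((s−a)/2) tan((s−b)/2) tan((s−c)/2)], giving spherical excess E = 0.0855 rad.
Area = E·R² = 0.0855 × (6378.14)² ≈ 3478740 km².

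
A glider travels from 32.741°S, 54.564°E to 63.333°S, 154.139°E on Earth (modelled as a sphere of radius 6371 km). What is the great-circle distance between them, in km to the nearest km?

7242 km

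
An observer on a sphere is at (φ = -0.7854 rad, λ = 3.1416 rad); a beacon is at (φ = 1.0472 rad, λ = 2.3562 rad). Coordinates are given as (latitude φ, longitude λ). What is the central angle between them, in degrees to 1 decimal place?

Let φ₁ = -0.7854 rad, φ₂ = 1.0472 rad, and Δλ = -0.7854 rad.
cos c = sin φ₁ sin φ₂ + cos φ₁ cos φ₂ cos Δλ = (-0.7071)(0.8660) + (0.7071)(0.5000)(0.7071) = -0.36238,
so c = arccos(-0.36238) = 1.94161 rad.
So the angular separation is 111.2°.

111.2°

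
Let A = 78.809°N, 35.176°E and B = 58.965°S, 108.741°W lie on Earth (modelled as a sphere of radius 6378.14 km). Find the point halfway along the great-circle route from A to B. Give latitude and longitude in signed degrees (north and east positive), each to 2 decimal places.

18.25°, -91.07°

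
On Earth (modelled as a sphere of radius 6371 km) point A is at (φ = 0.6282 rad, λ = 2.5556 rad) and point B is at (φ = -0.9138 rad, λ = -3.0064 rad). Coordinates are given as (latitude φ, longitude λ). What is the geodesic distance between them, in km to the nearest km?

In radians: φ₁ = 0.6282, φ₂ = -0.9138, Δλ = 41.321° = 0.7212 rad.
cos c = sin φ₁ sin φ₂ + cos φ₁ cos φ₂ cos Δλ = (0.5877)(-0.7918) + (0.8091)(0.6107)(0.7510) = -0.09424,
so c = arccos(-0.09424) = 1.66517 rad.
Distance = R·c = 6371 × 1.6652 ≈ 10609 km.

10609 km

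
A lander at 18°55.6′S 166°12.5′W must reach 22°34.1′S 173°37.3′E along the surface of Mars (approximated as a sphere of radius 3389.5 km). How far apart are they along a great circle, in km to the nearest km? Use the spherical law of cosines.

1135 km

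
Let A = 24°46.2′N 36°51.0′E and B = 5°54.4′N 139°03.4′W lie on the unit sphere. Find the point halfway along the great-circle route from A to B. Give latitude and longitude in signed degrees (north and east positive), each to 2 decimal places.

Central angle δ = 2.6017 rad. Interpolating on the sphere with fraction f = 0.5:
P = [sin((1−f)δ)·A + sin(fδ)·B] / sin δ = 1.8749·A + 1.8749·B in Cartesian coordinates,
giving P = (-0.0464, -0.2011, 0.9785), i.e. latitude 78.09°, longitude -103.00°.

78.09°, -103.00°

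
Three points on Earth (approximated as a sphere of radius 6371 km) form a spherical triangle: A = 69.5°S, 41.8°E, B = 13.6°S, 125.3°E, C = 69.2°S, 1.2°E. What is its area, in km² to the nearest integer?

2428467 km²

Side lengths (central angles): a = 1.5445, b = 0.2454, c = 1.3090 rad; semiperimeter s = 1.5494.
By l'Huilier's theorem, tan(E/4) = √[tan(s/2) tan((s−a)/2) tan((s−b)/2) tan((s−c)/2)], giving spherical excess E = 0.0598 rad.
Area = E·R² = 0.0598 × (6371)² ≈ 2428467 km².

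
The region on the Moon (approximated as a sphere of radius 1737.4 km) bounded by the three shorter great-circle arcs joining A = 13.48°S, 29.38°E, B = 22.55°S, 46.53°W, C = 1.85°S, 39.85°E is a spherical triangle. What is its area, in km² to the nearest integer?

306205 km²

Side lengths (central angles): a = 1.5001, b = 0.2718, c = 1.2577 rad; semiperimeter s = 1.5148.
By l'Huilier's theorem, tan(E/4) = √[tan(s/2) tan((s−a)/2) tan((s−b)/2) tan((s−c)/2)], giving spherical excess E = 0.1014 rad.
Area = E·R² = 0.1014 × (1737.4)² ≈ 306205 km².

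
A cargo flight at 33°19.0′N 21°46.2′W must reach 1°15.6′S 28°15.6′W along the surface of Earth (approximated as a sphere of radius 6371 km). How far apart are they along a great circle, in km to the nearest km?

With latitudes φ₁ = 33.317°, φ₂ = -1.260° and longitude difference Δλ = -6.490°:
cos c = sin φ₁ sin φ₂ + cos φ₁ cos φ₂ cos Δλ = (0.5493)(-0.0220) + (0.8356)(0.9998)(0.9936) = 0.81801,
so c = arccos(0.81801) = 0.61285 rad.
Distance = R·c = 6371 × 0.6128 ≈ 3904 km.

3904 km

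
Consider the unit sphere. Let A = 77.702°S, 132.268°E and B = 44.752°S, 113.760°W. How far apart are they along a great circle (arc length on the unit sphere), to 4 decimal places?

0.8938

Let φ₁ = -1.3562 rad, φ₂ = -0.7811 rad, and Δλ = 1.9892 rad.
cos c = sin φ₁ sin φ₂ + cos φ₁ cos φ₂ cos Δλ = (-0.9771)(-0.7040) + (0.2130)(0.7102)(-0.4063) = 0.62643,
so c = arccos(0.62643) = 0.89383 rad.
On the unit sphere the arc length equals the central angle: 0.8938.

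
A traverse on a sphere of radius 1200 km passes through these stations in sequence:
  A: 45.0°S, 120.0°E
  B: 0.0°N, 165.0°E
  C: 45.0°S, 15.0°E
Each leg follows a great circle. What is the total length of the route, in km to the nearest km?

Leg A→B: central angle 1.0472 rad, distance 1256.6 km.
Leg B→C: central angle 2.2299 rad, distance 2675.8 km.
Total: 1256.6 + 2675.8 ≈ 3932 km.

3932 km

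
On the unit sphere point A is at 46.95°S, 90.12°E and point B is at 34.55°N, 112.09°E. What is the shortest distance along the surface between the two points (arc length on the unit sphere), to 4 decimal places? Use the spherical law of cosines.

1.4636

In radians: φ₁ = -0.8194, φ₂ = 0.6030, Δλ = 21.970° = 0.3834 rad.
cos c = sin φ₁ sin φ₂ + cos φ₁ cos φ₂ cos Δλ = (-0.7308)(0.5671) + (0.6826)(0.8236)(0.9274) = 0.10698,
so c = arccos(0.10698) = 1.46361 rad.
On the unit sphere the arc length equals the central angle: 1.4636.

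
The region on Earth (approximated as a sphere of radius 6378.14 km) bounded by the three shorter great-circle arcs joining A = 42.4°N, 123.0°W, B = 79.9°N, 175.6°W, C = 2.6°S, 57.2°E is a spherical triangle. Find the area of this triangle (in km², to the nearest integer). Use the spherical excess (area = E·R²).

8551561 km²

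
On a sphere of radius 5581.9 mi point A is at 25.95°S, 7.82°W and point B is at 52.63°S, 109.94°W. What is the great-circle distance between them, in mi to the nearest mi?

In radians: φ₁ = -0.4529, φ₂ = -0.9186, Δλ = -102.120° = -1.7823 rad.
cos c = sin φ₁ sin φ₂ + cos φ₁ cos φ₂ cos Δλ = (-0.4376)(-0.7947) + (0.8992)(0.6070)(-0.2100) = 0.23318,
so c = arccos(0.23318) = 1.33545 rad.
Distance = R·c = 5581.9 × 1.3355 ≈ 7454 mi.

7454 mi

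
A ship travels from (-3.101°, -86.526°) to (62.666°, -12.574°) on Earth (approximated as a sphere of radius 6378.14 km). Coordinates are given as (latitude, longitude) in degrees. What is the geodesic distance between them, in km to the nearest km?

9516 km

With latitudes φ₁ = -3.101°, φ₂ = 62.666° and longitude difference Δλ = 73.952°:
cos c = sin φ₁ sin φ₂ + cos φ₁ cos φ₂ cos Δλ = (-0.0541)(0.8883) + (0.9985)(0.4592)(0.2764) = 0.07869,
so c = arccos(0.07869) = 1.49202 rad.
Distance = R·c = 6378.14 × 1.4920 ≈ 9516 km.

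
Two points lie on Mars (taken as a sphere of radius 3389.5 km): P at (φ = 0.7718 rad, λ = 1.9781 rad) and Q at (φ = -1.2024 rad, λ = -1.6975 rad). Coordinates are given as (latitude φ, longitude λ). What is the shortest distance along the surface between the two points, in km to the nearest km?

8920 km

In radians: φ₁ = 0.7718, φ₂ = -1.2024, Δλ = 149.404° = 2.6076 rad.
Haversine: a = sin²(Δφ/2) + cos φ₁ cos φ₂ sin²(Δλ/2) = 0.6963 + (0.7167)(0.3601)(0.9304) = 0.93639.
Central angle c = 2·arcsin(√a) = 2.63167 rad.
Distance = R·c = 3389.5 × 2.6317 ≈ 8920 km.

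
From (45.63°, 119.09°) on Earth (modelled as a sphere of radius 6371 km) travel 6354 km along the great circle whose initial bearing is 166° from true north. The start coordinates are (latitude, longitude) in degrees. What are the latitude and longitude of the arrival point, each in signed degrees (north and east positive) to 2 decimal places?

Angular distance δ = d/R = 6354/6371 = 0.99733 rad; initial bearing θ = 2.8972 rad.
sin φ₂ = sin φ₁ cos δ + cos φ₁ sin δ cos θ = (0.7148)(0.5425) + (0.6993)(0.8400)(-0.9703) = -0.1821, so φ₂ = -10.49°.
Δλ = atan2(sin θ sin δ cos φ₁, cos δ − sin φ₁ sin φ₂) = atan2(0.1421, 0.6727) = 11.928°.
λ₂ = 119.090° + 11.928° = 131.02°.

-10.49°, 131.02°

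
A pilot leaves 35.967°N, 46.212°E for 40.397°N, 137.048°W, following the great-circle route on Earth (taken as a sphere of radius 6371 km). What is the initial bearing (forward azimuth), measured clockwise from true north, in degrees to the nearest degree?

With φ₁ = 0.6277, φ₂ = 0.7051, Δλ = 3.0847 rad, the forward-azimuth formula gives
θ = atan2( sin Δλ cos φ₂ , cos φ₁ sin φ₂ − sin φ₁ cos φ₂ cos Δλ ) = atan2(0.0433, 0.9711) = 2.55°.
So the initial bearing is 3°.

3°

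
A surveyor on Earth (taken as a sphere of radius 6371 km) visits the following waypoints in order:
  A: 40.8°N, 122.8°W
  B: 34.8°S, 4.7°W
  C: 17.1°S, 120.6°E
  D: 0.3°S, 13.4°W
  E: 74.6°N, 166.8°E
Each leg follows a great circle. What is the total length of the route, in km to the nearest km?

Leg A→B: central angle 2.2992 rad, distance 14648.4 km.
Leg B→C: central angle 1.8606 rad, distance 11853.6 km.
Leg C→D: central angle 2.2948 rad, distance 14620.3 km.
Leg D→E: central angle 1.8448 rad, distance 11753.3 km.
Total: 14648.4 + 11853.6 + 14620.3 + 11753.3 ≈ 52876 km.

52876 km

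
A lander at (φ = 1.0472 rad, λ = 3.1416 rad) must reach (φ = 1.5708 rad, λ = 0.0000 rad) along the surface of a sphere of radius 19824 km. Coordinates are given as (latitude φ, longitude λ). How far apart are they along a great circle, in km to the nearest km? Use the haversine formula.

10380 km

Let φ₁ = 1.0472 rad, φ₂ = 1.5708 rad, and Δλ = 3.1416 rad.
Haversine: a = sin²(Δφ/2) + cos φ₁ cos φ₂ sin²(Δλ/2) = 0.0670 + (0.5000)(-0.0000)(1.0000) = 0.06699.
Central angle c = 2·arcsin(√a) = 0.52359 rad.
Distance = R·c = 19824 × 0.5236 ≈ 10380 km.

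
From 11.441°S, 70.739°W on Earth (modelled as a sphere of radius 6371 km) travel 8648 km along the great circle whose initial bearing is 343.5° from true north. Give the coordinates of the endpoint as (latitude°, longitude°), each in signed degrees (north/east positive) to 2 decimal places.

Angular distance δ = d/R = 8648/6371 = 1.35740 rad; initial bearing θ = 5.9952 rad.
sin φ₂ = sin φ₁ cos δ + cos φ₁ sin δ cos θ = (-0.1984)(0.2118) + (0.9801)(0.9773)(0.9588) = 0.8764, so φ₂ = 61.22°.
Δλ = atan2(sin θ sin δ cos φ₁, cos δ − sin φ₁ sin φ₂) = atan2(-0.2721, 0.3856) = -35.203°.
λ₂ = -70.739° − 35.203° = -105.94°.

61.22°, -105.94°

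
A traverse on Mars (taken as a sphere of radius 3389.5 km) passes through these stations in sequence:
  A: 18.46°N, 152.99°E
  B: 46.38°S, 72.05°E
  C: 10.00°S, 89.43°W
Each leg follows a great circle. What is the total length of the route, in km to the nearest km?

12925 km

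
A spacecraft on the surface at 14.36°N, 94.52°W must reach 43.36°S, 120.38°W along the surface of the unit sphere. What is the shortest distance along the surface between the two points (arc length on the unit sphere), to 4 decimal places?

Let φ₁ = 0.2506 rad, φ₂ = -0.7568 rad, and Δλ = -0.4513 rad.
cos c = sin φ₁ sin φ₂ + cos φ₁ cos φ₂ cos Δλ = (0.2480)(-0.6866) + (0.9688)(0.7271)(0.8999) = 0.46353,
so c = arccos(0.46353) = 1.08883 rad.
On the unit sphere the arc length equals the central angle: 1.0888.

1.0888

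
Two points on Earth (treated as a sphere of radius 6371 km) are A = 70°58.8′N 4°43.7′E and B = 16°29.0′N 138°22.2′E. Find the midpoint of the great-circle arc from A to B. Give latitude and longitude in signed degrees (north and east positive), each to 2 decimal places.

57.90°, 120.56°

Central angle δ = 1.5182 rad. Interpolating on the sphere with fraction f = 0.5:
P = [sin((1−f)δ)·A + sin(fδ)·B] / sin δ = 0.6892·A + 0.6892·B in Cartesian coordinates,
giving P = (-0.2701, 0.4576, 0.8472), i.e. latitude 57.90°, longitude 120.56°.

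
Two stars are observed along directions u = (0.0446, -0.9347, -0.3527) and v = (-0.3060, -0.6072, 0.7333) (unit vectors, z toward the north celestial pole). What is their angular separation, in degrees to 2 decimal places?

72.83°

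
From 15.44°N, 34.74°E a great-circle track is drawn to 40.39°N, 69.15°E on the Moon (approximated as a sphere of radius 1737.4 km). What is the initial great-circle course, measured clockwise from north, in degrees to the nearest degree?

With φ₁ = 0.2695, φ₂ = 0.7049, Δλ = 0.6006 rad, the forward-azimuth formula gives
θ = atan2( sin Δλ cos φ₂ , cos φ₁ sin φ₂ − sin φ₁ cos φ₂ cos Δλ ) = atan2(0.4304, 0.4573) = 43.26°.
So the initial bearing is 43°.

43°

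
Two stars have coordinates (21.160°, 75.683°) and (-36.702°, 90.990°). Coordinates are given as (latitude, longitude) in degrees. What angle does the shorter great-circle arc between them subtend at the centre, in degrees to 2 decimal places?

With latitudes φ₁ = 21.160°, φ₂ = -36.702° and longitude difference Δλ = 15.307°:
Haversine: a = sin²(Δφ/2) + cos φ₁ cos φ₂ sin²(Δλ/2) = 0.2340 + (0.9326)(0.8018)(0.0177) = 0.24728.
Central angle c = 2·arcsin(√a) = 1.04091 rad.
So the angular separation is 59.64°.

59.64°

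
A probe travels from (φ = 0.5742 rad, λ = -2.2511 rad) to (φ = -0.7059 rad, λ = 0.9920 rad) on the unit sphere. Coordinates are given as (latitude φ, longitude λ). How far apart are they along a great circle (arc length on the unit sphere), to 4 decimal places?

In radians: φ₁ = 0.5742, φ₂ = -0.7059, Δλ = -174.184° = -3.0401 rad.
cos c = sin φ₁ sin φ₂ + cos φ₁ cos φ₂ cos Δλ = (0.5432)(-0.6487) + (0.8396)(0.7610)(-0.9949) = -0.98805,
so c = arccos(-0.98805) = 2.98685 rad.
On the unit sphere the arc length equals the central angle: 2.9868.

2.9868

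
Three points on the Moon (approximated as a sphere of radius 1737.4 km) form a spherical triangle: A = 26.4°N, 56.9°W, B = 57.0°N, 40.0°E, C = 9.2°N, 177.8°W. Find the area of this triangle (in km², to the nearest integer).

Side lengths (central angles): a = 1.8658, b = 1.9638, c = 1.2511 rad; semiperimeter s = 2.5403.
By l'Huilier's theorem, tan(E/4) = √[tan(s/2) tan((s−a)/2) tan((s−b)/2) tan((s−c)/2)], giving spherical excess E = 1.8614 rad.
Area = E·R² = 1.8614 × (1737.4)² ≈ 5618858 km².

5618858 km²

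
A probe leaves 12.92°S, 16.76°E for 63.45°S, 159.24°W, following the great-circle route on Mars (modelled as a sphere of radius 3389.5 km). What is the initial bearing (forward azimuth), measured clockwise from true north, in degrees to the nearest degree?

With φ₁ = -0.2255, φ₂ = -1.1074, Δλ = -3.0718 rad, the forward-azimuth formula gives
θ = atan2( sin Δλ cos φ₂ , cos φ₁ sin φ₂ − sin φ₁ cos φ₂ cos Δλ ) = atan2(-0.0312, -0.9716) = -178.16°.
Adding 360° brings this into [0°, 360°): 182°.

182°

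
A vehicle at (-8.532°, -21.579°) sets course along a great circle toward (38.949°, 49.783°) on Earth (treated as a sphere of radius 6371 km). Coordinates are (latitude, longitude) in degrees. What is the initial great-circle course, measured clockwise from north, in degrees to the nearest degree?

48°

Δλ = 71.362° = 1.2455 rad.
y = sin Δλ · cos φ₂ = (0.9476)(0.7777) = 0.7369
x = cos φ₁ sin φ₂ − sin φ₁ cos φ₂ cos Δλ = (0.9889)(0.6286) − (-0.1484)(0.7777)(0.3196) = 0.6585
θ = atan2(y, x) = 48.21°, so the bearing is 48°.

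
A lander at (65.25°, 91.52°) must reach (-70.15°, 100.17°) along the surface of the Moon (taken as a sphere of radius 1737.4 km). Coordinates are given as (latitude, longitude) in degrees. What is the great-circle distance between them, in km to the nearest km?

With latitudes φ₁ = 65.250°, φ₂ = -70.150° and longitude difference Δλ = 8.650°:
Haversine: a = sin²(Δφ/2) + cos φ₁ cos φ₂ sin²(Δλ/2) = 0.8560 + (0.4187)(0.3396)(0.0057) = 0.85682.
Central angle c = 2·arcsin(√a) = 2.36548 rad.
Distance = R·c = 1737.4 × 2.3655 ≈ 4110 km.

4110 km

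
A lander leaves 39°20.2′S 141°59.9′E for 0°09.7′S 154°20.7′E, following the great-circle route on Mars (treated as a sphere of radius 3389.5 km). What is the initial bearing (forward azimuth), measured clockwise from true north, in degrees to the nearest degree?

Δλ = 12.347° = 0.2155 rad.
y = sin Δλ · cos φ₂ = (0.2138)(1.0000) = 0.2138
x = cos φ₁ sin φ₂ − sin φ₁ cos φ₂ cos Δλ = (0.7734)(-0.0028) − (-0.6339)(1.0000)(0.9769) = 0.6170
θ = atan2(y, x) = 19.11°, so the bearing is 19°.

19°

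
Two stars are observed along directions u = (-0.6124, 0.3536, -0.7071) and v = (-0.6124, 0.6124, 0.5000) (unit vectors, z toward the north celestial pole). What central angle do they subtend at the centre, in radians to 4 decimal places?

1.3305 rad

u·v = 0.2380; |u| = 1.0000, |v| = 1.0000.
cos θ = (u·v)/(|u||v|) = 0.2380, so θ = 1.3305 rad.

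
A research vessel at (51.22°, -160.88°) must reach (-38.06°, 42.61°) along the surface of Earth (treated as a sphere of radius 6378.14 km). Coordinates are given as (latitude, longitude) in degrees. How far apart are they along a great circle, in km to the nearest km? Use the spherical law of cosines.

17687 km

In radians: φ₁ = 0.8940, φ₂ = -0.6643, Δλ = -156.510° = -2.7316 rad.
cos c = sin φ₁ sin φ₂ + cos φ₁ cos φ₂ cos Δλ = (0.7796)(-0.6165) + (0.6263)(0.7874)(-0.9171) = -0.93287,
so c = arccos(-0.93287) = 2.77310 rad.
Distance = R·c = 6378.14 × 2.7731 ≈ 17687 km.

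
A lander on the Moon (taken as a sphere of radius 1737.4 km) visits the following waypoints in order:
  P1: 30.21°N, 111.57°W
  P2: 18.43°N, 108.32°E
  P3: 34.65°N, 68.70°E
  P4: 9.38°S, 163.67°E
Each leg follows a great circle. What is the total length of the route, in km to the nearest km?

7765 km

Leg P1→P2: central angle 2.0601 rad, distance 3579.2 km.
Leg P2→P3: central angle 0.6747 rad, distance 1172.2 km.
Leg P3→P4: central angle 1.7345 rad, distance 3013.5 km.
Total: 3579.2 + 1172.2 + 3013.5 ≈ 7765 km.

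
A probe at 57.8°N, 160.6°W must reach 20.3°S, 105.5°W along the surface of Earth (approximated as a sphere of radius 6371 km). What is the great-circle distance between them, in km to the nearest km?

10056 km

Let φ₁ = 1.0088 rad, φ₂ = -0.3543 rad, and Δλ = 0.9617 rad.
Haversine: a = sin²(Δφ/2) + cos φ₁ cos φ₂ sin²(Δλ/2) = 0.3969 + (0.5329)(0.9379)(0.2139) = 0.50381.
Central angle c = 2·arcsin(√a) = 1.57842 rad.
Distance = R·c = 6371 × 1.5784 ≈ 10056 km.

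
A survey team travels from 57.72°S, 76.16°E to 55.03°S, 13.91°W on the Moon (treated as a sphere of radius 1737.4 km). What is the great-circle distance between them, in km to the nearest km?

With latitudes φ₁ = -57.720°, φ₂ = -55.030° and longitude difference Δλ = -90.070°:
cos c = sin φ₁ sin φ₂ + cos φ₁ cos φ₂ cos Δλ = (-0.8454)(-0.8195) + (0.5341)(0.5731)(-0.0012) = 0.69243,
so c = arccos(0.69243) = 0.80594 rad.
Distance = R·c = 1737.4 × 0.8059 ≈ 1400 km.

1400 km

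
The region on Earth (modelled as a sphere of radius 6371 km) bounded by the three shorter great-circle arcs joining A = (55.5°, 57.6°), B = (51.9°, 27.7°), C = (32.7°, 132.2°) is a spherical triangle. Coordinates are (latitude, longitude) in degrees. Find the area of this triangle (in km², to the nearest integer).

1193618 km²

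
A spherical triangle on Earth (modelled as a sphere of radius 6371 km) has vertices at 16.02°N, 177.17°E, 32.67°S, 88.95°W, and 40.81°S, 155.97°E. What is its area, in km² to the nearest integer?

43988279 km²

Side lengths (central angles): a = 1.4880, b = 1.0496, c = 1.7760 rad; semiperimeter s = 2.1568.
By l'Huilier's theorem, tan(E/4) = √[tan(s/2) tan((s−a)/2) tan((s−b)/2) tan((s−c)/2)], giving spherical excess E = 1.0837 rad.
Area = E·R² = 1.0837 × (6371)² ≈ 43988279 km².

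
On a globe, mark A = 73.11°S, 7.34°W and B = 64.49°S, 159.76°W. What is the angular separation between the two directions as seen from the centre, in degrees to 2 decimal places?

Let φ₁ = -1.2760 rad, φ₂ = -1.1256 rad, and Δλ = -2.6602 rad.
Haversine: a = sin²(Δφ/2) + cos φ₁ cos φ₂ sin²(Δλ/2) = 0.0056 + (0.2905)(0.4307)(0.9432) = 0.12366.
Central angle c = 2·arcsin(√a) = 0.71868 rad.
So the angular separation is 41.18°.

41.18°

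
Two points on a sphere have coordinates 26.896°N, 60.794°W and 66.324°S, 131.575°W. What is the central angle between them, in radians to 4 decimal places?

1.8717 rad

Let φ₁ = 0.4694 rad, φ₂ = -1.1576 rad, and Δλ = -1.2354 rad.
cos c = sin φ₁ sin φ₂ + cos φ₁ cos φ₂ cos Δλ = (0.4524)(-0.9158) + (0.8918)(0.4016)(0.3292) = -0.29641,
so c = arccos(-0.29641) = 1.87173 rad.
So the angular separation is 1.8717 rad.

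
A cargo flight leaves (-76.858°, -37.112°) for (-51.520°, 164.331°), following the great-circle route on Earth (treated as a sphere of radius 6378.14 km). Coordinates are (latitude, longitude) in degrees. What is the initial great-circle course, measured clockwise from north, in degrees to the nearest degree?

197°

Δλ = -158.557° = -2.7673 rad.
y = sin Δλ · cos φ₂ = (-0.3656)(0.6222) = -0.2275
x = cos φ₁ sin φ₂ − sin φ₁ cos φ₂ cos Δλ = (0.2274)(-0.7828) − (-0.9738)(0.6222)(-0.9308) = -0.7420
θ = atan2(y, x) = -162.96°; adding 360° gives 197°.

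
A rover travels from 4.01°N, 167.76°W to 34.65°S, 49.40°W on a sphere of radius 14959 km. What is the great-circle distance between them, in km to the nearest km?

Let φ₁ = 0.0700 rad, φ₂ = -0.6048 rad, and Δλ = 2.0658 rad.
cos c = sin φ₁ sin φ₂ + cos φ₁ cos φ₂ cos Δλ = (0.0699)(-0.5686) + (0.9976)(0.8226)(-0.4750) = -0.42957,
so c = arccos(-0.42957) = 2.01481 rad.
Distance = R·c = 14959 × 2.0148 ≈ 30140 km.

30140 km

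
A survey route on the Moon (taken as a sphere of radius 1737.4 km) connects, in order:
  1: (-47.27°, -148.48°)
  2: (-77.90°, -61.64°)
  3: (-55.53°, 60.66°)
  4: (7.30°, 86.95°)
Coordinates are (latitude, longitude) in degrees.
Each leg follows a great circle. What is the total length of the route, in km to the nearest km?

Leg 1→2: central angle 0.7582 rad, distance 1317.3 km.
Leg 2→3: central angle 0.7337 rad, distance 1274.7 km.
Leg 3→4: central angle 1.1608 rad, distance 2016.9 km.
Total: 1317.3 + 1274.7 + 2016.9 ≈ 4609 km.

4609 km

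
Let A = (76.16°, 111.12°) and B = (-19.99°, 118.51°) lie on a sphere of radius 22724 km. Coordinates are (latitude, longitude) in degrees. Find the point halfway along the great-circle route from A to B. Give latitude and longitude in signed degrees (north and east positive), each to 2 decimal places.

28.12°, 117.01°

The central angle between A and B is δ = 1.6800 rad.
With f = 0.5, the slerp weights are sin((1−f)δ)/sin δ = 0.7491 and sin(fδ)/sin δ = 0.7491.
Weighted sum of the unit vectors: (0.7491)·(-0.0862,0.2231,0.9710) + (0.7491)·(-0.4486,0.8258,-0.3419) = (-0.4006, 0.7858, 0.4713).
Converting back: φ = atan2(z, √(x²+y²)) = 28.12°, λ = atan2(y, x) = 117.01°.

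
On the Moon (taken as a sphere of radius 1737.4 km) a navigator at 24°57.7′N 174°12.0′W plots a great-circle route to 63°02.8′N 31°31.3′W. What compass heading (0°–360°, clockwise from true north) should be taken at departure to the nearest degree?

16°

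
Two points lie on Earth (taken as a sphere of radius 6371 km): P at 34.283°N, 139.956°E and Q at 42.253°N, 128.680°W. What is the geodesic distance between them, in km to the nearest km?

Let φ₁ = 0.5984 rad, φ₂ = 0.7375 rad, and Δλ = 1.5946 rad.
Haversine: a = sin²(Δφ/2) + cos φ₁ cos φ₂ sin²(Δλ/2) = 0.0048 + (0.8263)(0.7402)(0.5119) = 0.31790.
Central angle c = 2·arcsin(√a) = 1.19803 rad.
Distance = R·c = 6371 × 1.1980 ≈ 7633 km.

7633 km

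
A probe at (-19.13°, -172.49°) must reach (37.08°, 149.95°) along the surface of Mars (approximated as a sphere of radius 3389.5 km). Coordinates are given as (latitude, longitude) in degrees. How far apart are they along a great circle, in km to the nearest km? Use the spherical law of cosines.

3930 km

In radians: φ₁ = -0.3339, φ₂ = 0.6472, Δλ = -37.560° = -0.6555 rad.
cos c = sin φ₁ sin φ₂ + cos φ₁ cos φ₂ cos Δλ = (-0.3277)(0.6029) + (0.9448)(0.7978)(0.7927) = 0.39991,
so c = arccos(0.39991) = 1.15938 rad.
Distance = R·c = 3389.5 × 1.1594 ≈ 3930 km.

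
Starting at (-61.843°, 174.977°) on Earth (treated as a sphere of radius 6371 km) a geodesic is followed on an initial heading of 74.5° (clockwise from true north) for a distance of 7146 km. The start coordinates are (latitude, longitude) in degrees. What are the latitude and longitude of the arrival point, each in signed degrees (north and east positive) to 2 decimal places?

-15.62°, -120.69°

Angular distance δ = d/R = 7146/6371 = 1.12164 rad; initial bearing θ = 1.3003 rad.
sin φ₂ = sin φ₁ cos δ + cos φ₁ sin δ cos θ = (-0.8817)(0.4342) + (0.4719)(0.9008)(0.2672) = -0.2692, so φ₂ = -15.62°.
Δλ = atan2(sin θ sin δ cos φ₁, cos δ − sin φ₁ sin φ₂) = atan2(0.4096, 0.1968) = 64.334°.
λ₂ = 174.977° + 64.334° = 239.31° → -120.69° after wrapping to (−180°, 180°].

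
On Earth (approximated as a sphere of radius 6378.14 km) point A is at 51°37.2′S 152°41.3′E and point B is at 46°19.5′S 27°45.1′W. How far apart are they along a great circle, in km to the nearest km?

Let φ₁ = -0.9009 rad, φ₂ = -0.8085 rad, and Δλ = 3.1339 rad.
cos c = sin φ₁ sin φ₂ + cos φ₁ cos φ₂ cos Δλ = (-0.7839)(-0.7233) + (0.6209)(0.6906)(-1.0000) = 0.13824,
so c = arccos(0.13824) = 1.43212 rad.
Distance = R·c = 6378.14 × 1.4321 ≈ 9134 km.

9134 km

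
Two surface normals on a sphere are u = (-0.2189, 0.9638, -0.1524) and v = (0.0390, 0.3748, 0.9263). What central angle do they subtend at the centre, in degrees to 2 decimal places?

u·v = 0.2115; |u| = 1.0000, |v| = 1.0000.
cos θ = (u·v)/(|u||v|) = 0.2115, so θ = 77.79°.

77.79°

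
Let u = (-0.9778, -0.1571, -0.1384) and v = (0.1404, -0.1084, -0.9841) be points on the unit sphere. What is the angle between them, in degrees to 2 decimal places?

u·v = 0.0159; |u| = 1.0000, |v| = 1.0000.
cos θ = (u·v)/(|u||v|) = 0.0159, so θ = 89.09°.

89.09°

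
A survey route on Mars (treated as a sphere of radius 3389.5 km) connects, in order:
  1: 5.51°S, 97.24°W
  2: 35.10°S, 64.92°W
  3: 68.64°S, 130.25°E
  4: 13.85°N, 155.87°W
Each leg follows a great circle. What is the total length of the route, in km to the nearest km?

Leg 1→2: central angle 0.7326 rad, distance 2483.3 km.
Leg 2→3: central angle 1.3203 rad, distance 4475.1 km.
Leg 3→4: central angle 1.6959 rad, distance 5748.2 km.
Total: 2483.3 + 4475.1 + 5748.2 ≈ 12707 km.

12707 km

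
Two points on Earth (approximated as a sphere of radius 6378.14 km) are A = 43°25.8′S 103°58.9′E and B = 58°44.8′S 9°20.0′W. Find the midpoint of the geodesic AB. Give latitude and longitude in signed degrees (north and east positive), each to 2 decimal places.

-65.41°, 61.53°

Central angle δ = 1.1168 rad. Interpolating on the sphere with fraction f = 0.5:
P = [sin((1−f)δ)·A + sin(fδ)·B] / sin δ = 0.5895·A + 0.5895·B in Cartesian coordinates,
giving P = (0.1984, 0.3658, -0.9093), i.e. latitude -65.41°, longitude 61.53°.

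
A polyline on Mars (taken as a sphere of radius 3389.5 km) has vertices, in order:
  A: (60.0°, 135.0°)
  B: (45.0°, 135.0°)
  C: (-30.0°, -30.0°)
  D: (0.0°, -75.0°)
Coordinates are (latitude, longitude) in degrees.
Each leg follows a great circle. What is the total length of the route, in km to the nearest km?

Leg A→B: central angle 0.2618 rad, distance 887.4 km.
Leg B→C: central angle 2.8086 rad, distance 9519.7 km.
Leg C→D: central angle 0.9117 rad, distance 3090.3 km.
Total: 887.4 + 9519.7 + 3090.3 ≈ 13497 km.

13497 km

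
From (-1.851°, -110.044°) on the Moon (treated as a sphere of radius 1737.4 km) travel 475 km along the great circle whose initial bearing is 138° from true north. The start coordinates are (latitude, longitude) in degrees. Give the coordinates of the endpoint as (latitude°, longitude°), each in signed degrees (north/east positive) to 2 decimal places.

-13.39°, -99.34°

Angular distance δ = d/R = 475/1737.4 = 0.27340 rad; initial bearing θ = 2.4086 rad.
sin φ₂ = sin φ₁ cos δ + cos φ₁ sin δ cos θ = (-0.0323)(0.9629) + (0.9995)(0.2700)(-0.7431) = -0.2316, so φ₂ = -13.39°.
Δλ = atan2(sin θ sin δ cos φ₁, cos δ − sin φ₁ sin φ₂) = atan2(0.1806, 0.9554) = 10.703°.
λ₂ = -110.044° + 10.703° = -99.34°.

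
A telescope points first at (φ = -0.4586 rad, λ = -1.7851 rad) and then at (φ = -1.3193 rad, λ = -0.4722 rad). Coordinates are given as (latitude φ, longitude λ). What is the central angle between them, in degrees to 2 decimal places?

60.94°

In radians: φ₁ = -0.4586, φ₂ = -1.3193, Δλ = 75.224° = 1.3129 rad.
Haversine: a = sin²(Δφ/2) + cos φ₁ cos φ₂ sin²(Δλ/2) = 0.1740 + (0.8967)(0.2489)(0.3725) = 0.25716.
Central angle c = 2·arcsin(√a) = 1.06366 rad.
So the angular separation is 60.94°.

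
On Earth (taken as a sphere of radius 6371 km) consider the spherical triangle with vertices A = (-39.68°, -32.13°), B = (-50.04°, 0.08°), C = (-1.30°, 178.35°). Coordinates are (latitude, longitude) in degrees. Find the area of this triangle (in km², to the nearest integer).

37658636 km²

Side lengths (central angles): a = 2.2452, b = 2.2766, c = 0.4332 rad; semiperimeter s = 2.4775.
By l'Huilier's theorem, tan(E/4) = √[tan(s/2) tan((s−a)/2) tan((s−b)/2) tan((s−c)/2)], giving spherical excess E = 0.9278 rad.
Area = E·R² = 0.9278 × (6371)² ≈ 37658636 km².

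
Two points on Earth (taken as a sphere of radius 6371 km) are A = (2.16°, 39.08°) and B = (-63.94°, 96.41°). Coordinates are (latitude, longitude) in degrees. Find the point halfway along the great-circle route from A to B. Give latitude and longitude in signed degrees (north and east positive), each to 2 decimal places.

Central angle δ = 1.3663 rad. Interpolating on the sphere with fraction f = 0.5:
P = [sin((1−f)δ)·A + sin(fδ)·B] / sin δ = 0.6447·A + 0.6447·B in Cartesian coordinates,
giving P = (0.4685, 0.6875, -0.5548), i.e. latitude -33.70°, longitude 55.73°.

-33.70°, 55.73°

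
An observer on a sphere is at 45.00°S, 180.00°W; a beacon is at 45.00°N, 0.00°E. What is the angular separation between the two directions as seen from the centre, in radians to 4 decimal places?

With latitudes φ₁ = -45.000°, φ₂ = 45.000° and longitude difference Δλ = -180.000°:
Haversine: a = sin²(Δφ/2) + cos φ₁ cos φ₂ sin²(Δλ/2) = 0.5000 + (0.7071)(0.7071)(1.0000) = 1.00000.
Central angle c = 2·arcsin(√a) = 3.14159 rad.
So the angular separation is 3.1416 rad.

3.1416 rad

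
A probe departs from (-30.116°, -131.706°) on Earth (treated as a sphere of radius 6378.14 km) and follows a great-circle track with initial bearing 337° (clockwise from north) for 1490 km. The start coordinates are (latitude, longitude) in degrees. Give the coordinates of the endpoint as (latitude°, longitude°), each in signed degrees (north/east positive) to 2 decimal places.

-17.69°, -137.15°

Angular distance δ = d/R = 1490/6378.14 = 0.23361 rad; initial bearing θ = 5.8818 rad.
sin φ₂ = sin φ₁ cos δ + cos φ₁ sin δ cos θ = (-0.5018)(0.9728) + (0.8650)(0.2315)(0.9205) = -0.3038, so φ₂ = -17.69°.
Δλ = atan2(sin θ sin δ cos φ₁, cos δ − sin φ₁ sin φ₂) = atan2(-0.0782, 0.8204) = -5.448°.
λ₂ = -131.706° − 5.448° = -137.15°.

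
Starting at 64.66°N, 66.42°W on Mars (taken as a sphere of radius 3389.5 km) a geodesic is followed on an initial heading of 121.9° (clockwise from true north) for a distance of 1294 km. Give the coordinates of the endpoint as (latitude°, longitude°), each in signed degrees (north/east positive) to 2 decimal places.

Angular distance δ = d/R = 1294/3389.5 = 0.38177 rad; initial bearing θ = 2.1276 rad.
sin φ₂ = sin φ₁ cos δ + cos φ₁ sin δ cos θ = (0.9038)(0.9280) + (0.4280)(0.3726)(-0.5284) = 0.7545, so φ₂ = 48.98°.
Δλ = atan2(sin θ sin δ cos φ₁, cos δ − sin φ₁ sin φ₂) = atan2(0.1354, 0.2461) = 28.810°.
λ₂ = -66.420° + 28.810° = -37.61°.

48.98°, -37.61°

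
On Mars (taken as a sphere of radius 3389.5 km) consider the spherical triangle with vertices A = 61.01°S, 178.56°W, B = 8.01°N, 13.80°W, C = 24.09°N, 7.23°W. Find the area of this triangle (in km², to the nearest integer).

1922611 km²

Side lengths (central angles): a = 0.3013, b = 2.4888, c = 2.1956 rad; semiperimeter s = 2.4929.
By l'Huilier's theorem, tan(E/4) = √[tan(s/2) tan((s−a)/2) tan((s−b)/2) tan((s−c)/2)], giving spherical excess E = 0.1673 rad.
Area = E·R² = 0.1673 × (3389.5)² ≈ 1922611 km².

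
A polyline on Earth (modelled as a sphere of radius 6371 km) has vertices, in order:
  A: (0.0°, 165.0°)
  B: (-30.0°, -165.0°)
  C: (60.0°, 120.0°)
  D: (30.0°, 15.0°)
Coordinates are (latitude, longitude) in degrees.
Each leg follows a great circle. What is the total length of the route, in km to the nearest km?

24620 km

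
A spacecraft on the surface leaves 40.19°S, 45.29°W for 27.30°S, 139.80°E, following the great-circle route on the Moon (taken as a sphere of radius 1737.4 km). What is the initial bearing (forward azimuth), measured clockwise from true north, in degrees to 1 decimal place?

With φ₁ = -0.7014, φ₂ = -0.4765, Δλ = -3.0528 rad, the forward-azimuth formula gives
θ = atan2( sin Δλ cos φ₂ , cos φ₁ sin φ₂ − sin φ₁ cos φ₂ cos Δλ ) = atan2(-0.0788, -0.9216) = -175.11°.
Adding 360° brings this into [0°, 360°): 184.9°.

184.9°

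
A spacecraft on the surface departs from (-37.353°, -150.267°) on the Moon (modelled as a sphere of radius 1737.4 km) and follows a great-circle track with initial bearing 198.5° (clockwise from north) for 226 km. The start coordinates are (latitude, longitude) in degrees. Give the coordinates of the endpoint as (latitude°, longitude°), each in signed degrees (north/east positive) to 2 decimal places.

-44.38°, -153.57°

Angular distance δ = d/R = 226/1737.4 = 0.13008 rad; initial bearing θ = 3.4645 rad.
sin φ₂ = sin φ₁ cos δ + cos φ₁ sin δ cos θ = (-0.6067)(0.9916) + (0.7949)(0.1297)(-0.9483) = -0.6994, so φ₂ = -44.38°.
Δλ = atan2(sin θ sin δ cos φ₁, cos δ − sin φ₁ sin φ₂) = atan2(-0.0327, 0.5672) = -3.301°.
λ₂ = -150.267° − 3.301° = -153.57°.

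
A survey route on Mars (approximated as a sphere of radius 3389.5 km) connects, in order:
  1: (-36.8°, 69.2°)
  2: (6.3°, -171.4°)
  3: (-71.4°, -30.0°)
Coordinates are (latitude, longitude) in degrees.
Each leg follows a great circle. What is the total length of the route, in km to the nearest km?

13473 km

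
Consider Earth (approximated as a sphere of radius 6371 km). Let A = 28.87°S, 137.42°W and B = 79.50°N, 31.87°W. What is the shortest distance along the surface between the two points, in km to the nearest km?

In radians: φ₁ = -0.5039, φ₂ = 1.3875, Δλ = 105.550° = 1.8422 rad.
Haversine: a = sin²(Δφ/2) + cos φ₁ cos φ₂ sin²(Δλ/2) = 0.6576 + (0.8757)(0.1822)(0.6340) = 0.75876.
Central angle c = 2·arcsin(√a) = 2.11475 rad.
Distance = R·c = 6371 × 2.1147 ≈ 13473 km.

13473 km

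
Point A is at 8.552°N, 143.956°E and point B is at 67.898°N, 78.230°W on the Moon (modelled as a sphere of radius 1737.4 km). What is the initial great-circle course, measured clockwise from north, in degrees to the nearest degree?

Δλ = 137.814° = 2.4053 rad.
y = sin Δλ · cos φ₂ = (0.6715)(0.3763) = 0.2527
x = cos φ₁ sin φ₂ − sin φ₁ cos φ₂ cos Δλ = (0.9889)(0.9265) − (0.1487)(0.3763)(-0.7410) = 0.9577
θ = atan2(y, x) = 14.78°, so the bearing is 15°.

15°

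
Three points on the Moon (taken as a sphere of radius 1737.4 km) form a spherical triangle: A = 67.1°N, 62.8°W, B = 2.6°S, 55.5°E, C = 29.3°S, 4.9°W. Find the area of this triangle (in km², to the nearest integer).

4395656 km²

Side lengths (central angles): a = 1.1012, b = 1.8447, c = 1.7988 rad; semiperimeter s = 2.3724.
By l'Huilier's theorem, tan(E/4) = √[tan(s/2) tan((s−a)/2) tan((s−b)/2) tan((s−c)/2)], giving spherical excess E = 1.4562 rad.
Area = E·R² = 1.4562 × (1737.4)² ≈ 4395656 km².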